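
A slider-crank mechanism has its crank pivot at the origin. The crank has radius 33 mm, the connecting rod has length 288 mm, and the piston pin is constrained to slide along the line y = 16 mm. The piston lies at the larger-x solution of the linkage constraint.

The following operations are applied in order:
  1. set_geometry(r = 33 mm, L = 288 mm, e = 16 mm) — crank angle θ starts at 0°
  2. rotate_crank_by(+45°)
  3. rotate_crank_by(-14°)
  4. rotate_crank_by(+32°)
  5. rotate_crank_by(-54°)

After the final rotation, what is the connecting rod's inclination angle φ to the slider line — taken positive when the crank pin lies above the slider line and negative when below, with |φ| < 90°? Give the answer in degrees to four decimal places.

set_geometry: r = 33 mm, L = 288 mm, e = 16 mm; θ ← 0°
rotate_crank_by(+45°): θ ← 0° +45° = 45°
rotate_crank_by(-14°): θ ← 45° -14° = 31°
rotate_crank_by(+32°): θ ← 31° +32° = 63°
rotate_crank_by(-54°): θ ← 63° -54° = 9°
crank pin P = (r cos θ, r sin θ) = (32.593715, 5.162337)
h = r sin θ − e = 5.162337 − 16 = -10.837663
sin φ = h / L = -10.837663 / 288 = -0.03763077
φ = arcsin(-0.03763077) = -2.156594°

-2.1566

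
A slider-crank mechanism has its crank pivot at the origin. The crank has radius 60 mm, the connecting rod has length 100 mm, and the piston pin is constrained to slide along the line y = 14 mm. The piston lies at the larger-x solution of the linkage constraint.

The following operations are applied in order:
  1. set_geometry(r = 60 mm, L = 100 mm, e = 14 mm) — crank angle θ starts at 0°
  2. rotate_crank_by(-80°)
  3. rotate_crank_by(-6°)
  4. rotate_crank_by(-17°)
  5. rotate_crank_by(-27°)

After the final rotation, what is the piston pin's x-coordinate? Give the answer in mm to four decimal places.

41.4607

set_geometry: r = 60 mm, L = 100 mm, e = 14 mm; θ ← 0°
rotate_crank_by(-80°): θ ← 0° -80° = -80°
rotate_crank_by(-6°): θ ← -80° -6° = -86°
rotate_crank_by(-17°): θ ← -86° -17° = -103°
rotate_crank_by(-27°): θ ← -103° -27° = -130°
crank pin P = (r cos θ, r sin θ) = (-38.567257, -45.962667)
h = r sin θ − e = -45.962667 − 14 = -59.962667
x = r cos θ + √(L² − h²) = -38.567257 + √(10000.0 − 3595.5214) = -38.567257 + 80.027986 = 41.460730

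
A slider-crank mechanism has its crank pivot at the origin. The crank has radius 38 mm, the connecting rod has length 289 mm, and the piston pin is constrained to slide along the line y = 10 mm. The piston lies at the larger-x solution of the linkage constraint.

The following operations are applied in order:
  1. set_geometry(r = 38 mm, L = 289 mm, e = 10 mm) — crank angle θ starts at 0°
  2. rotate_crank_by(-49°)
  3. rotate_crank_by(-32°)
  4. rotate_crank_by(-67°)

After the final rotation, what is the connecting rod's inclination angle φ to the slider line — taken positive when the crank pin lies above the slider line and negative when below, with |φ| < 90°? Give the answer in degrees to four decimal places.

set_geometry: r = 38 mm, L = 289 mm, e = 10 mm; θ ← 0°
rotate_crank_by(-49°): θ ← 0° -49° = -49°
rotate_crank_by(-32°): θ ← -49° -32° = -81°
rotate_crank_by(-67°): θ ← -81° -67° = -148°
crank pin P = (r cos θ, r sin θ) = (-32.225828, -20.136932)
h = r sin θ − e = -20.136932 − 10 = -30.136932
sin φ = h / L = -30.136932 / 289 = -0.10428004
φ = arcsin(-0.10428004) = -5.985688°

-5.9857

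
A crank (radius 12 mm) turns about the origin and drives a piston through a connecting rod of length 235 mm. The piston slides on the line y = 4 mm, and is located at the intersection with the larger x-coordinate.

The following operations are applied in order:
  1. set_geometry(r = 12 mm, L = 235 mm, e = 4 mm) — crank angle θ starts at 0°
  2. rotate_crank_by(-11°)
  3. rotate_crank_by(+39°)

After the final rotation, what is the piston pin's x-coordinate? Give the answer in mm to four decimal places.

245.5897

set_geometry: r = 12 mm, L = 235 mm, e = 4 mm; θ ← 0°
rotate_crank_by(-11°): θ ← 0° -11° = -11°
rotate_crank_by(+39°): θ ← -11° +39° = 28°
crank pin P = (r cos θ, r sin θ) = (10.595371, 5.633659)
h = r sin θ − e = 5.633659 − 4 = 1.633659
x = r cos θ + √(L² − h²) = 10.595371 + √(55225.0 − 2.6688) = 10.595371 + 234.994322 = 245.589693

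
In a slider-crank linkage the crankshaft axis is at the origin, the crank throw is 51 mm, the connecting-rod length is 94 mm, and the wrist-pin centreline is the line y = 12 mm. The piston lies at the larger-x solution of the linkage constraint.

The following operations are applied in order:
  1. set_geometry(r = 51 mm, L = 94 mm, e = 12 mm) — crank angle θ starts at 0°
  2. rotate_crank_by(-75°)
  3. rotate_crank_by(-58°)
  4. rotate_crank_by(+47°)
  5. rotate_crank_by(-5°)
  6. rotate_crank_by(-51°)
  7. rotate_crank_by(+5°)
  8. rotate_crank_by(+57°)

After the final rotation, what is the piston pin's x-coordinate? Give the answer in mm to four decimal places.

set_geometry: r = 51 mm, L = 94 mm, e = 12 mm; θ ← 0°
rotate_crank_by(-75°): θ ← 0° -75° = -75°
rotate_crank_by(-58°): θ ← -75° -58° = -133°
rotate_crank_by(+47°): θ ← -133° +47° = -86°
rotate_crank_by(-5°): θ ← -86° -5° = -91°
rotate_crank_by(-51°): θ ← -91° -51° = -142°
rotate_crank_by(+5°): θ ← -142° +5° = -137°
rotate_crank_by(+57°): θ ← -137° +57° = -80°
crank pin P = (r cos θ, r sin θ) = (8.856057, -50.225195)
h = r sin θ − e = -50.225195 − 12 = -62.225195
x = r cos θ + √(L² − h²) = 8.856057 + √(8836.0 − 3871.9749) = 8.856057 + 70.455838 = 79.311895

79.3119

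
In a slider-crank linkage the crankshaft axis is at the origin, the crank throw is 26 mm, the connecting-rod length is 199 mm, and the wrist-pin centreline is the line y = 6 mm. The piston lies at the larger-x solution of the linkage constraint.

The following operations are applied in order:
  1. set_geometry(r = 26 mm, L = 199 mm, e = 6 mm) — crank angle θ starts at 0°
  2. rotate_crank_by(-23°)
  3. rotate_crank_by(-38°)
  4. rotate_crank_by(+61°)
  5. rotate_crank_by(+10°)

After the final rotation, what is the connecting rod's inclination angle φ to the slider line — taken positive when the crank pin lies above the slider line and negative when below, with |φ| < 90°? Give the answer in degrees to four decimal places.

set_geometry: r = 26 mm, L = 199 mm, e = 6 mm; θ ← 0°
rotate_crank_by(-23°): θ ← 0° -23° = -23°
rotate_crank_by(-38°): θ ← -23° -38° = -61°
rotate_crank_by(+61°): θ ← -61° +61° = 0°
rotate_crank_by(+10°): θ ← 0° +10° = 10°
crank pin P = (r cos θ, r sin θ) = (25.605002, 4.514853)
h = r sin θ − e = 4.514853 − 6 = -1.485147
sin φ = h / L = -1.485147 / 199 = -0.00746305
φ = arcsin(-0.00746305) = -0.427605°

-0.4276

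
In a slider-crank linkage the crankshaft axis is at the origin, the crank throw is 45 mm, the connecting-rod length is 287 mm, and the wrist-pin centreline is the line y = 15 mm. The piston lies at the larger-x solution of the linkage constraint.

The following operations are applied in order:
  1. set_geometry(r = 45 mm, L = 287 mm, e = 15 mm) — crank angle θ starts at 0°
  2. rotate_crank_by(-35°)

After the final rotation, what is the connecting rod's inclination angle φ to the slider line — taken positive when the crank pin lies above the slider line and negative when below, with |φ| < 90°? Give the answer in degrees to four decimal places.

set_geometry: r = 45 mm, L = 287 mm, e = 15 mm; θ ← 0°
rotate_crank_by(-35°): θ ← 0° -35° = -35°
crank pin P = (r cos θ, r sin θ) = (36.861842, -25.810940)
h = r sin θ − e = -25.810940 − 15 = -40.810940
sin φ = h / L = -40.810940 / 287 = -0.14219840
φ = arcsin(-0.14219840) = -8.175078°

-8.1751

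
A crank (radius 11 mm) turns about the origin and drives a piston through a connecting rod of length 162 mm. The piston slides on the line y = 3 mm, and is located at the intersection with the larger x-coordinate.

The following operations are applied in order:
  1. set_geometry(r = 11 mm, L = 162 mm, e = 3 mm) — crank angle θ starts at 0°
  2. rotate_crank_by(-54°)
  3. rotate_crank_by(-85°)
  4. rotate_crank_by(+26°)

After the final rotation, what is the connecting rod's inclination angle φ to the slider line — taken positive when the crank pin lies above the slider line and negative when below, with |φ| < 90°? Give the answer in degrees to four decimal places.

set_geometry: r = 11 mm, L = 162 mm, e = 3 mm; θ ← 0°
rotate_crank_by(-54°): θ ← 0° -54° = -54°
rotate_crank_by(-85°): θ ← -54° -85° = -139°
rotate_crank_by(+26°): θ ← -139° +26° = -113°
crank pin P = (r cos θ, r sin θ) = (-4.298042, -10.125553)
h = r sin θ − e = -10.125553 − 3 = -13.125553
sin φ = h / L = -13.125553 / 162 = -0.08102193
φ = arcsin(-0.08102193) = -4.647309°

-4.6473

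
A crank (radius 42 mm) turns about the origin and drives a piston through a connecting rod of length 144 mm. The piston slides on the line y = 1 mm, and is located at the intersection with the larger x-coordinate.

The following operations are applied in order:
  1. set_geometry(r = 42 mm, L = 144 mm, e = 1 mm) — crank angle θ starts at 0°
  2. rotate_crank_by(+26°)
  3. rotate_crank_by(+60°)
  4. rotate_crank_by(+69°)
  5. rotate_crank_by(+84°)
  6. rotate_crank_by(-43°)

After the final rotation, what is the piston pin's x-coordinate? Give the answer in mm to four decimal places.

set_geometry: r = 42 mm, L = 144 mm, e = 1 mm; θ ← 0°
rotate_crank_by(+26°): θ ← 0° +26° = 26°
rotate_crank_by(+60°): θ ← 26° +60° = 86°
rotate_crank_by(+69°): θ ← 86° +69° = 155°
rotate_crank_by(+84°): θ ← 155° +84° = 239°
rotate_crank_by(-43°): θ ← 239° -43° = 196°
crank pin P = (r cos θ, r sin θ) = (-40.372991, -11.576769)
h = r sin θ − e = -11.576769 − 1 = -12.576769
x = r cos θ + √(L² − h²) = -40.372991 + √(20736.0 − 158.1751) = -40.372991 + 143.449729 = 103.076738

103.0767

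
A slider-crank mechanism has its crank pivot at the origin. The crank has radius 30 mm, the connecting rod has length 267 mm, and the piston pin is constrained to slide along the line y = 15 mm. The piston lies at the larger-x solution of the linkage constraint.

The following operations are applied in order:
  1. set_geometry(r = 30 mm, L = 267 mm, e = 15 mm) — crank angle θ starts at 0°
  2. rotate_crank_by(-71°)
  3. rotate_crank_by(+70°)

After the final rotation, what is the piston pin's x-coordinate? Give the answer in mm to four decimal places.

296.5438

set_geometry: r = 30 mm, L = 267 mm, e = 15 mm; θ ← 0°
rotate_crank_by(-71°): θ ← 0° -71° = -71°
rotate_crank_by(+70°): θ ← -71° +70° = -1°
crank pin P = (r cos θ, r sin θ) = (29.995431, -0.523572)
h = r sin θ − e = -0.523572 − 15 = -15.523572
x = r cos θ + √(L² − h²) = 29.995431 + √(71289.0 − 240.9813) = 29.995431 + 266.548342 = 296.543773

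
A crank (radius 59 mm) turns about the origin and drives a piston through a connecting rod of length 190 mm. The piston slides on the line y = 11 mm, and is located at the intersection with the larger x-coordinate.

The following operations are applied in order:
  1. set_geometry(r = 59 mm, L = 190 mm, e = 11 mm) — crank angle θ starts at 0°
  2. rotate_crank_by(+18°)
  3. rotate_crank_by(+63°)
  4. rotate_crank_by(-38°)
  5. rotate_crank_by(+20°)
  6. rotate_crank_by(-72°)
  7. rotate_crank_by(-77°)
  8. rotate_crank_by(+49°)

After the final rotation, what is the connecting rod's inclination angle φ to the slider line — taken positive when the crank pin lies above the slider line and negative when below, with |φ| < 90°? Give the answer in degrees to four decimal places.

-14.1685

set_geometry: r = 59 mm, L = 190 mm, e = 11 mm; θ ← 0°
rotate_crank_by(+18°): θ ← 0° +18° = 18°
rotate_crank_by(+63°): θ ← 18° +63° = 81°
rotate_crank_by(-38°): θ ← 81° -38° = 43°
rotate_crank_by(+20°): θ ← 43° +20° = 63°
rotate_crank_by(-72°): θ ← 63° -72° = -9°
rotate_crank_by(-77°): θ ← -9° -77° = -86°
rotate_crank_by(+49°): θ ← -86° +49° = -37°
crank pin P = (r cos θ, r sin θ) = (47.119495, -35.507086)
h = r sin θ − e = -35.507086 − 11 = -46.507086
sin φ = h / L = -46.507086 / 190 = -0.24477414
φ = arcsin(-0.24477414) = -14.168486°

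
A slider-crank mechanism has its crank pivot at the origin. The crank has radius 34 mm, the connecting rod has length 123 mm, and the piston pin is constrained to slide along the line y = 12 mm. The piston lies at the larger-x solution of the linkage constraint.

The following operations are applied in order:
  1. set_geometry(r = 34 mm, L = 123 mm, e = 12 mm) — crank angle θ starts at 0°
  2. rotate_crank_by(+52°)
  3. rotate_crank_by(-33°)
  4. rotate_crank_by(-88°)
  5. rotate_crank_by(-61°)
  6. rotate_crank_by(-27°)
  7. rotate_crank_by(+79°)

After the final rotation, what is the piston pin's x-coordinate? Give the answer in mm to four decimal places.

set_geometry: r = 34 mm, L = 123 mm, e = 12 mm; θ ← 0°
rotate_crank_by(+52°): θ ← 0° +52° = 52°
rotate_crank_by(-33°): θ ← 52° -33° = 19°
rotate_crank_by(-88°): θ ← 19° -88° = -69°
rotate_crank_by(-61°): θ ← -69° -61° = -130°
rotate_crank_by(-27°): θ ← -130° -27° = -157°
rotate_crank_by(+79°): θ ← -157° +79° = -78°
crank pin P = (r cos θ, r sin θ) = (7.068997, -33.257018)
h = r sin θ − e = -33.257018 − 12 = -45.257018
x = r cos θ + √(L² − h²) = 7.068997 + √(15129.0 − 2048.1977) = 7.068997 + 114.371335 = 121.440333

121.4403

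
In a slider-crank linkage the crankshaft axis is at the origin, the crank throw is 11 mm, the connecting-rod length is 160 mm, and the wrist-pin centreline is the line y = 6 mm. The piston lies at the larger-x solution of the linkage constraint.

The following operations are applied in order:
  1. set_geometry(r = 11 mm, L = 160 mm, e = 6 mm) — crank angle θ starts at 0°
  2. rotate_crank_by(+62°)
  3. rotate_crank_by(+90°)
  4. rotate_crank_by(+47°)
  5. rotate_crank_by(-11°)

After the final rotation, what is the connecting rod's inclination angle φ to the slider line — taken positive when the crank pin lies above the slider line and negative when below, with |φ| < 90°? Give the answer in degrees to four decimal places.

-2.6978

set_geometry: r = 11 mm, L = 160 mm, e = 6 mm; θ ← 0°
rotate_crank_by(+62°): θ ← 0° +62° = 62°
rotate_crank_by(+90°): θ ← 62° +90° = 152°
rotate_crank_by(+47°): θ ← 152° +47° = 199°
rotate_crank_by(-11°): θ ← 199° -11° = 188°
crank pin P = (r cos θ, r sin θ) = (-10.892949, -1.530904)
h = r sin θ − e = -1.530904 − 6 = -7.530904
sin φ = h / L = -7.530904 / 160 = -0.04706815
φ = arcsin(-0.04706815) = -2.697803°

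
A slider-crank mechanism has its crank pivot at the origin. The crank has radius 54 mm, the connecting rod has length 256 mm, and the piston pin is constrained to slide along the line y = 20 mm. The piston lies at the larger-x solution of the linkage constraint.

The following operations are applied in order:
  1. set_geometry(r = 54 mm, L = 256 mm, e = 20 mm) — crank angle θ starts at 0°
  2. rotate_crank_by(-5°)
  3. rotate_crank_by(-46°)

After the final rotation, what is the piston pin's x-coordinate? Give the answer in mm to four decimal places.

282.3706

set_geometry: r = 54 mm, L = 256 mm, e = 20 mm; θ ← 0°
rotate_crank_by(-5°): θ ← 0° -5° = -5°
rotate_crank_by(-46°): θ ← -5° -46° = -51°
crank pin P = (r cos θ, r sin θ) = (33.983301, -41.965882)
h = r sin θ − e = -41.965882 − 20 = -61.965882
x = r cos θ + √(L² − h²) = 33.983301 + √(65536.0 − 3839.7705) = 33.983301 + 248.387257 = 282.370558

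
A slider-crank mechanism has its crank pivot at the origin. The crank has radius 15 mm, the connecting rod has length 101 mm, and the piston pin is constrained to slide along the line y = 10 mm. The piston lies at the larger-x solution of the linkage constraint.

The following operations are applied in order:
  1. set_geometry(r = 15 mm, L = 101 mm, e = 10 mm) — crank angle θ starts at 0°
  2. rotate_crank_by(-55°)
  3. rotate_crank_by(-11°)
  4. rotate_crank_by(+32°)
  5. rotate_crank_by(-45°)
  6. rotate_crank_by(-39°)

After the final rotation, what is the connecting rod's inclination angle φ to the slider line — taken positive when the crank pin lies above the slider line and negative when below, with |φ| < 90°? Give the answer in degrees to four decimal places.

-13.3054

set_geometry: r = 15 mm, L = 101 mm, e = 10 mm; θ ← 0°
rotate_crank_by(-55°): θ ← 0° -55° = -55°
rotate_crank_by(-11°): θ ← -55° -11° = -66°
rotate_crank_by(+32°): θ ← -66° +32° = -34°
rotate_crank_by(-45°): θ ← -34° -45° = -79°
rotate_crank_by(-39°): θ ← -79° -39° = -118°
crank pin P = (r cos θ, r sin θ) = (-7.042073, -13.244214)
h = r sin θ − e = -13.244214 − 10 = -23.244214
sin φ = h / L = -23.244214 / 101 = -0.23014073
φ = arcsin(-0.23014073) = -13.305357°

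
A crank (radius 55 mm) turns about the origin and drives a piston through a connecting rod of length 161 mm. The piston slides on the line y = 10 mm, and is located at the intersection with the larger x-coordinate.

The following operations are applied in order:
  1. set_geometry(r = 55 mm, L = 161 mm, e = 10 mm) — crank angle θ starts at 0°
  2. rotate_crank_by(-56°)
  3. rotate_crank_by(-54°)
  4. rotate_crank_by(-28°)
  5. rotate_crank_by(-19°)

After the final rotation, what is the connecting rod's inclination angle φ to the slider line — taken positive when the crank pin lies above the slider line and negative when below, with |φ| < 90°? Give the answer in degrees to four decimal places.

-11.2793

set_geometry: r = 55 mm, L = 161 mm, e = 10 mm; θ ← 0°
rotate_crank_by(-56°): θ ← 0° -56° = -56°
rotate_crank_by(-54°): θ ← -56° -54° = -110°
rotate_crank_by(-28°): θ ← -110° -28° = -138°
rotate_crank_by(-19°): θ ← -138° -19° = -157°
crank pin P = (r cos θ, r sin θ) = (-50.627767, -21.490212)
h = r sin θ − e = -21.490212 − 10 = -31.490212
sin φ = h / L = -31.490212 / 161 = -0.19559138
φ = arcsin(-0.19559138) = -11.279272°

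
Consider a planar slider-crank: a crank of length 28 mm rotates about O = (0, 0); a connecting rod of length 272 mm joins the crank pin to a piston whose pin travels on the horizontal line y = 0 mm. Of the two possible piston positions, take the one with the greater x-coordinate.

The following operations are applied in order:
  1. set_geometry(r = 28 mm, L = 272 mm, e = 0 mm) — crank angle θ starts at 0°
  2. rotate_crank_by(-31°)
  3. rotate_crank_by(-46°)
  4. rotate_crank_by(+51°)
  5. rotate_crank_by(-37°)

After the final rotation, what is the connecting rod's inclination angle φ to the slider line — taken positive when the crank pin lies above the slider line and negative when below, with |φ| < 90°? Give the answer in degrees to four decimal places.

-5.2626

set_geometry: r = 28 mm, L = 272 mm, e = 0 mm; θ ← 0°
rotate_crank_by(-31°): θ ← 0° -31° = -31°
rotate_crank_by(-46°): θ ← -31° -46° = -77°
rotate_crank_by(+51°): θ ← -77° +51° = -26°
rotate_crank_by(-37°): θ ← -26° -37° = -63°
crank pin P = (r cos θ, r sin θ) = (12.711734, -24.948183)
h = r sin θ − e = -24.948183 − 0 = -24.948183
sin φ = h / L = -24.948183 / 272 = -0.09172126
φ = arcsin(-0.09172126) = -5.262638°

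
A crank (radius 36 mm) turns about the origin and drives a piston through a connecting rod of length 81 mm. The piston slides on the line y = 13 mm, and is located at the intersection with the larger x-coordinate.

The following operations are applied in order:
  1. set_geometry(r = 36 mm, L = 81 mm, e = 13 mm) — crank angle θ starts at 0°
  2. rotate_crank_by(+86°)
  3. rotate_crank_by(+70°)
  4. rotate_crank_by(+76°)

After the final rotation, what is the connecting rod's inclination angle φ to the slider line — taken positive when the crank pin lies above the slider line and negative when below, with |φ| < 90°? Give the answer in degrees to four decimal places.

-30.7119

set_geometry: r = 36 mm, L = 81 mm, e = 13 mm; θ ← 0°
rotate_crank_by(+86°): θ ← 0° +86° = 86°
rotate_crank_by(+70°): θ ← 86° +70° = 156°
rotate_crank_by(+76°): θ ← 156° +76° = 232°
crank pin P = (r cos θ, r sin θ) = (-22.163813, -28.368387)
h = r sin θ − e = -28.368387 − 13 = -41.368387
sin φ = h / L = -41.368387 / 81 = -0.51072083
φ = arcsin(-0.51072083) = -30.711856°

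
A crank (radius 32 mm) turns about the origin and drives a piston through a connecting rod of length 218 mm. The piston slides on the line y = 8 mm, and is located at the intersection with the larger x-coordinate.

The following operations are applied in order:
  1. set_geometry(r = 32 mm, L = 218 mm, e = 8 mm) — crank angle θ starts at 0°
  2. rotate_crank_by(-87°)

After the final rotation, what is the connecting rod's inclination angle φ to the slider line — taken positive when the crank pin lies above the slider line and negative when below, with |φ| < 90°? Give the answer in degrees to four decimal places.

-10.5612

set_geometry: r = 32 mm, L = 218 mm, e = 8 mm; θ ← 0°
rotate_crank_by(-87°): θ ← 0° -87° = -87°
crank pin P = (r cos θ, r sin θ) = (1.674751, -31.956145)
h = r sin θ − e = -31.956145 − 8 = -39.956145
sin φ = h / L = -39.956145 / 218 = -0.18328507
φ = arcsin(-0.18328507) = -10.561165°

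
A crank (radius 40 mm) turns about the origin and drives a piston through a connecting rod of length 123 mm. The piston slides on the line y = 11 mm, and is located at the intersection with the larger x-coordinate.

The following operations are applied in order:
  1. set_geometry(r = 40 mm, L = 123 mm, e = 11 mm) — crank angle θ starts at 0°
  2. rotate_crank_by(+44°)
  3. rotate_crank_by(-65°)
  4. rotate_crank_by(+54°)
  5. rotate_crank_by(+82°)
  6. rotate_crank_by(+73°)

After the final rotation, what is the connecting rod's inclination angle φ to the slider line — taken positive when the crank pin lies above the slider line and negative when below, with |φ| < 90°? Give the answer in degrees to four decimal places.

set_geometry: r = 40 mm, L = 123 mm, e = 11 mm; θ ← 0°
rotate_crank_by(+44°): θ ← 0° +44° = 44°
rotate_crank_by(-65°): θ ← 44° -65° = -21°
rotate_crank_by(+54°): θ ← -21° +54° = 33°
rotate_crank_by(+82°): θ ← 33° +82° = 115°
rotate_crank_by(+73°): θ ← 115° +73° = 188°
crank pin P = (r cos θ, r sin θ) = (-39.610723, -5.566924)
h = r sin θ − e = -5.566924 − 11 = -16.566924
sin φ = h / L = -16.566924 / 123 = -0.13469044
φ = arcsin(-0.13469044) = -7.740720°

-7.7407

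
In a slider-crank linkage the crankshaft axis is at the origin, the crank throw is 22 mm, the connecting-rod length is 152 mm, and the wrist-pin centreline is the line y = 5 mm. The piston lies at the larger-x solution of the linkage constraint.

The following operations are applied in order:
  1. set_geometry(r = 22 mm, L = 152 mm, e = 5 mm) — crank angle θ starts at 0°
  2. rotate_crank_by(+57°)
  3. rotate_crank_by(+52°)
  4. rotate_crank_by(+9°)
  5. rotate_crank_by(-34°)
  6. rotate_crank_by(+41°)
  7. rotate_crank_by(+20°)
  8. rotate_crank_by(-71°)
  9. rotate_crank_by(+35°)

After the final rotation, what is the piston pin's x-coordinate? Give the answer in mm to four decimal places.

144.0139

set_geometry: r = 22 mm, L = 152 mm, e = 5 mm; θ ← 0°
rotate_crank_by(+57°): θ ← 0° +57° = 57°
rotate_crank_by(+52°): θ ← 57° +52° = 109°
rotate_crank_by(+9°): θ ← 109° +9° = 118°
rotate_crank_by(-34°): θ ← 118° -34° = 84°
rotate_crank_by(+41°): θ ← 84° +41° = 125°
rotate_crank_by(+20°): θ ← 125° +20° = 145°
rotate_crank_by(-71°): θ ← 145° -71° = 74°
rotate_crank_by(+35°): θ ← 74° +35° = 109°
crank pin P = (r cos θ, r sin θ) = (-7.162499, 20.801409)
h = r sin θ − e = 20.801409 − 5 = 15.801409
x = r cos θ + √(L² − h²) = -7.162499 + √(23104.0 − 249.6845) = -7.162499 + 151.176438 = 144.013939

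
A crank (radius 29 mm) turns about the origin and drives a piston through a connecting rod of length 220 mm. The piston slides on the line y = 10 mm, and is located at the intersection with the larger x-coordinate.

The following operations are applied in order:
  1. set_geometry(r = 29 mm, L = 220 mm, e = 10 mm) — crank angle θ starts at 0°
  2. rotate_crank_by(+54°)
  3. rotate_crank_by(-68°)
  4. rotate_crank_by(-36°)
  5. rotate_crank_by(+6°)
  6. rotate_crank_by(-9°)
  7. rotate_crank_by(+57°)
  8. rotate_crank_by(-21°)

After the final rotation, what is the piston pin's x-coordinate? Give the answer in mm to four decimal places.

set_geometry: r = 29 mm, L = 220 mm, e = 10 mm; θ ← 0°
rotate_crank_by(+54°): θ ← 0° +54° = 54°
rotate_crank_by(-68°): θ ← 54° -68° = -14°
rotate_crank_by(-36°): θ ← -14° -36° = -50°
rotate_crank_by(+6°): θ ← -50° +6° = -44°
rotate_crank_by(-9°): θ ← -44° -9° = -53°
rotate_crank_by(+57°): θ ← -53° +57° = 4°
rotate_crank_by(-21°): θ ← 4° -21° = -17°
crank pin P = (r cos θ, r sin θ) = (27.732838, -8.478779)
h = r sin θ − e = -8.478779 − 10 = -18.478779
x = r cos θ + √(L² − h²) = 27.732838 + √(48400.0 − 341.4653) = 27.732838 + 219.222569 = 246.955407

246.9554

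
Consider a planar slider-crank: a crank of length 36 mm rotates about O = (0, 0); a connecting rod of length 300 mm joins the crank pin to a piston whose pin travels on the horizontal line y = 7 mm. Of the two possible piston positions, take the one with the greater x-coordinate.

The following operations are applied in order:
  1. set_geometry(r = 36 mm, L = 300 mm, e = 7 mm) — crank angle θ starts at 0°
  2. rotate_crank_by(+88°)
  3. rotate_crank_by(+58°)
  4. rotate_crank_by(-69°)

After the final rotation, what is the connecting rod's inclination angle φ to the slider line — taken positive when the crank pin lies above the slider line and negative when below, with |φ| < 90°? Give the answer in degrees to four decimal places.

set_geometry: r = 36 mm, L = 300 mm, e = 7 mm; θ ← 0°
rotate_crank_by(+88°): θ ← 0° +88° = 88°
rotate_crank_by(+58°): θ ← 88° +58° = 146°
rotate_crank_by(-69°): θ ← 146° -69° = 77°
crank pin P = (r cos θ, r sin θ) = (8.098238, 35.077322)
h = r sin θ − e = 35.077322 − 7 = 28.077322
sin φ = h / L = 28.077322 / 300 = 0.09359107
φ = arcsin(0.09359107) = 5.370233°

5.3702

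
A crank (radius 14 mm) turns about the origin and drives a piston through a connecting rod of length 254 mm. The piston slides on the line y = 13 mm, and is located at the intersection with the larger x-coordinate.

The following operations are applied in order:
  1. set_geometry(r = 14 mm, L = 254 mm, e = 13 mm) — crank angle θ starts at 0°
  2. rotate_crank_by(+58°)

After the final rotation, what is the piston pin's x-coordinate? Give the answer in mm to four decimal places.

set_geometry: r = 14 mm, L = 254 mm, e = 13 mm; θ ← 0°
rotate_crank_by(+58°): θ ← 0° +58° = 58°
crank pin P = (r cos θ, r sin θ) = (7.418870, 11.872673)
h = r sin θ − e = 11.872673 − 13 = -1.127327
x = r cos θ + √(L² − h²) = 7.418870 + √(64516.0 − 1.2709) = 7.418870 + 253.997498 = 261.416368

261.4164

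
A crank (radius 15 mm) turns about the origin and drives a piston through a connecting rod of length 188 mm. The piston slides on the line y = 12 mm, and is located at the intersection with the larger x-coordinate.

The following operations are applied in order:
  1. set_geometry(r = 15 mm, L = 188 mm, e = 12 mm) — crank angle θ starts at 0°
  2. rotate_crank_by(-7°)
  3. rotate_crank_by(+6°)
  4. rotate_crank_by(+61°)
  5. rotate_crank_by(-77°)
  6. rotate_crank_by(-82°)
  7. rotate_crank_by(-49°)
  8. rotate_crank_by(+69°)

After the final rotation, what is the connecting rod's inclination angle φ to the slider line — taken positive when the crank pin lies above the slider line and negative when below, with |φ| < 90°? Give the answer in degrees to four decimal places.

-8.1723

set_geometry: r = 15 mm, L = 188 mm, e = 12 mm; θ ← 0°
rotate_crank_by(-7°): θ ← 0° -7° = -7°
rotate_crank_by(+6°): θ ← -7° +6° = -1°
rotate_crank_by(+61°): θ ← -1° +61° = 60°
rotate_crank_by(-77°): θ ← 60° -77° = -17°
rotate_crank_by(-82°): θ ← -17° -82° = -99°
rotate_crank_by(-49°): θ ← -99° -49° = -148°
rotate_crank_by(+69°): θ ← -148° +69° = -79°
crank pin P = (r cos θ, r sin θ) = (2.862135, -14.724408)
h = r sin θ − e = -14.724408 − 12 = -26.724408
sin φ = h / L = -26.724408 / 188 = -0.14215111
φ = arcsin(-0.14215111) = -8.172341°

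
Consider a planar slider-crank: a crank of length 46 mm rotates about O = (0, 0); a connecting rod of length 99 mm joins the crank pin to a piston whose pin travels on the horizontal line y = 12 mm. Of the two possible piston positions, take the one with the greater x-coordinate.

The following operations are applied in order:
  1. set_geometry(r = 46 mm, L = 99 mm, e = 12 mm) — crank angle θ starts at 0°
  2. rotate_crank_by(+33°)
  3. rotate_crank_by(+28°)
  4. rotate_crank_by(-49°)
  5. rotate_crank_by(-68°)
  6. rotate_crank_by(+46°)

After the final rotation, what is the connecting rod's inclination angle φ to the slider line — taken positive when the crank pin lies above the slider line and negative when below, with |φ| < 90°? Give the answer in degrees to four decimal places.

-11.6479

set_geometry: r = 46 mm, L = 99 mm, e = 12 mm; θ ← 0°
rotate_crank_by(+33°): θ ← 0° +33° = 33°
rotate_crank_by(+28°): θ ← 33° +28° = 61°
rotate_crank_by(-49°): θ ← 61° -49° = 12°
rotate_crank_by(-68°): θ ← 12° -68° = -56°
rotate_crank_by(+46°): θ ← -56° +46° = -10°
crank pin P = (r cos θ, r sin θ) = (45.301157, -7.987816)
h = r sin θ − e = -7.987816 − 12 = -19.987816
sin φ = h / L = -19.987816 / 99 = -0.20189713
φ = arcsin(-0.20189713) = -11.647920°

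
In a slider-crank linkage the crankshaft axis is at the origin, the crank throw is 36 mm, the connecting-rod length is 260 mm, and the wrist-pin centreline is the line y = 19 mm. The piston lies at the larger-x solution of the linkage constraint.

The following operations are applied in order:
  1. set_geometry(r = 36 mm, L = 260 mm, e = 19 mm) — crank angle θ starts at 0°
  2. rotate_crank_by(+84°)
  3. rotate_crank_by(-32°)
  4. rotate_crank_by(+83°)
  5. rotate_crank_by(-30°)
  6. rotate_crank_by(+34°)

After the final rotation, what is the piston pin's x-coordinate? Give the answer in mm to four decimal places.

set_geometry: r = 36 mm, L = 260 mm, e = 19 mm; θ ← 0°
rotate_crank_by(+84°): θ ← 0° +84° = 84°
rotate_crank_by(-32°): θ ← 84° -32° = 52°
rotate_crank_by(+83°): θ ← 52° +83° = 135°
rotate_crank_by(-30°): θ ← 135° -30° = 105°
rotate_crank_by(+34°): θ ← 105° +34° = 139°
crank pin P = (r cos θ, r sin θ) = (-27.169545, 23.618125)
h = r sin θ − e = 23.618125 − 19 = 4.618125
x = r cos θ + √(L² − h²) = -27.169545 + √(67600.0 − 21.3271) = -27.169545 + 259.958983 = 232.789438

232.7894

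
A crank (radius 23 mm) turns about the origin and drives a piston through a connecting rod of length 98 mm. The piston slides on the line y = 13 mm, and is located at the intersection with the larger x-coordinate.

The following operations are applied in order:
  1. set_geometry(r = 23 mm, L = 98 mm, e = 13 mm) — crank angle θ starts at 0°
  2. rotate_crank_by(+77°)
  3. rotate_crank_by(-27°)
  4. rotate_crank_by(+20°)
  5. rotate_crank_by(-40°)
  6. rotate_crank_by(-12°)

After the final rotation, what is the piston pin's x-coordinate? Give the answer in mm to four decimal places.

set_geometry: r = 23 mm, L = 98 mm, e = 13 mm; θ ← 0°
rotate_crank_by(+77°): θ ← 0° +77° = 77°
rotate_crank_by(-27°): θ ← 77° -27° = 50°
rotate_crank_by(+20°): θ ← 50° +20° = 70°
rotate_crank_by(-40°): θ ← 70° -40° = 30°
rotate_crank_by(-12°): θ ← 30° -12° = 18°
crank pin P = (r cos θ, r sin θ) = (21.874300, 7.107391)
h = r sin θ − e = 7.107391 − 13 = -5.892609
x = r cos θ + √(L² − h²) = 21.874300 + √(9604.0 − 34.7228) = 21.874300 + 97.822682 = 119.696982

119.6970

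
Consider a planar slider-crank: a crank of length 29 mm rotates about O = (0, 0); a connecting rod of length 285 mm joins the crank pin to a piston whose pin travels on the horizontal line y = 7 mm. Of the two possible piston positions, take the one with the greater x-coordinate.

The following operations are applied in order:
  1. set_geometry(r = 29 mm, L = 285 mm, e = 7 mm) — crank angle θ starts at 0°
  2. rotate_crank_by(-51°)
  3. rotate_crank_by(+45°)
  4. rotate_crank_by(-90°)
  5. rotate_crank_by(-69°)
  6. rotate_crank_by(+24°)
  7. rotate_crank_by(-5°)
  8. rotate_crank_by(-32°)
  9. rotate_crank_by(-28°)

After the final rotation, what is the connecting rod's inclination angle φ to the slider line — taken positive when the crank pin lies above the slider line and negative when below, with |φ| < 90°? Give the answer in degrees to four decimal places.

set_geometry: r = 29 mm, L = 285 mm, e = 7 mm; θ ← 0°
rotate_crank_by(-51°): θ ← 0° -51° = -51°
rotate_crank_by(+45°): θ ← -51° +45° = -6°
rotate_crank_by(-90°): θ ← -6° -90° = -96°
rotate_crank_by(-69°): θ ← -96° -69° = -165°
rotate_crank_by(+24°): θ ← -165° +24° = -141°
rotate_crank_by(-5°): θ ← -141° -5° = -146°
rotate_crank_by(-32°): θ ← -146° -32° = -178°
rotate_crank_by(-28°): θ ← -178° -28° = -206°
crank pin P = (r cos θ, r sin θ) = (-26.065027, 12.712763)
h = r sin θ − e = 12.712763 − 7 = 5.712763
sin φ = h / L = 5.712763 / 285 = 0.02004478
φ = arcsin(0.02004478) = 1.148558°

1.1486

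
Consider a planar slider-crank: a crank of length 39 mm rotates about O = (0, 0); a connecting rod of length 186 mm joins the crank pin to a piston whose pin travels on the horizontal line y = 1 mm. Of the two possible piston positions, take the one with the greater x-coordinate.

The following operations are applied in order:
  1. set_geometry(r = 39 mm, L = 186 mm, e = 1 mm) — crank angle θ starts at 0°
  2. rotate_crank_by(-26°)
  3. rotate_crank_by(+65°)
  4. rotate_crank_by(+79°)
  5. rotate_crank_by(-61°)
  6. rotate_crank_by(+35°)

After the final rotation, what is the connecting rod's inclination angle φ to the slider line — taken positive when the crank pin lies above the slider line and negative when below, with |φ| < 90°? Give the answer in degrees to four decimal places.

set_geometry: r = 39 mm, L = 186 mm, e = 1 mm; θ ← 0°
rotate_crank_by(-26°): θ ← 0° -26° = -26°
rotate_crank_by(+65°): θ ← -26° +65° = 39°
rotate_crank_by(+79°): θ ← 39° +79° = 118°
rotate_crank_by(-61°): θ ← 118° -61° = 57°
rotate_crank_by(+35°): θ ← 57° +35° = 92°
crank pin P = (r cos θ, r sin θ) = (-1.361080, 38.976242)
h = r sin θ − e = 38.976242 − 1 = 37.976242
sin φ = h / L = 37.976242 / 186 = 0.20417335
φ = arcsin(0.20417335) = 11.781112°

11.7811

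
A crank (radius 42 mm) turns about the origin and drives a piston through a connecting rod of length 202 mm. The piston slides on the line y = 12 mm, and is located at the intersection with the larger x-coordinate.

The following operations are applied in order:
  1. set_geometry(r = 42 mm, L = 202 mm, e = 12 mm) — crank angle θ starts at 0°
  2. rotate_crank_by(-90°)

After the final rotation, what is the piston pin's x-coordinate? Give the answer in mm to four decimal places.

194.6484

set_geometry: r = 42 mm, L = 202 mm, e = 12 mm; θ ← 0°
rotate_crank_by(-90°): θ ← 0° -90° = -90°
crank pin P = (r cos θ, r sin θ) = (0.000000, -42.000000)
h = r sin θ − e = -42.000000 − 12 = -54.000000
x = r cos θ + √(L² − h²) = 0.000000 + √(40804.0 − 2916.0000) = 0.000000 + 194.648401 = 194.648401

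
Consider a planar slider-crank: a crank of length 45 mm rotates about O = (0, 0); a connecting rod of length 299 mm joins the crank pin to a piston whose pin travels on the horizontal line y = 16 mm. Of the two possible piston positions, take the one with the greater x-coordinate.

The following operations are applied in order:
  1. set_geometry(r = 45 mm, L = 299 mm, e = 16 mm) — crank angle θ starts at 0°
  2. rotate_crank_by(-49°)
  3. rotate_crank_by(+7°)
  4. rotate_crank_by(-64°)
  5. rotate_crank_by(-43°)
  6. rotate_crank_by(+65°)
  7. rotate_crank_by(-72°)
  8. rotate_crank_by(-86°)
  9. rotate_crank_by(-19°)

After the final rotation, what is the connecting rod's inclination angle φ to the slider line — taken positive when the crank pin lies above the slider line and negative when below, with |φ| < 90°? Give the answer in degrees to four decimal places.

set_geometry: r = 45 mm, L = 299 mm, e = 16 mm; θ ← 0°
rotate_crank_by(-49°): θ ← 0° -49° = -49°
rotate_crank_by(+7°): θ ← -49° +7° = -42°
rotate_crank_by(-64°): θ ← -42° -64° = -106°
rotate_crank_by(-43°): θ ← -106° -43° = -149°
rotate_crank_by(+65°): θ ← -149° +65° = -84°
rotate_crank_by(-72°): θ ← -84° -72° = -156°
rotate_crank_by(-86°): θ ← -156° -86° = -242°
rotate_crank_by(-19°): θ ← -242° -19° = -261°
crank pin P = (r cos θ, r sin θ) = (-7.039551, 44.445975)
h = r sin θ − e = 44.445975 − 16 = 28.445975
sin φ = h / L = 28.445975 / 299 = 0.09513704
φ = arcsin(0.09513704) = 5.459207°

5.4592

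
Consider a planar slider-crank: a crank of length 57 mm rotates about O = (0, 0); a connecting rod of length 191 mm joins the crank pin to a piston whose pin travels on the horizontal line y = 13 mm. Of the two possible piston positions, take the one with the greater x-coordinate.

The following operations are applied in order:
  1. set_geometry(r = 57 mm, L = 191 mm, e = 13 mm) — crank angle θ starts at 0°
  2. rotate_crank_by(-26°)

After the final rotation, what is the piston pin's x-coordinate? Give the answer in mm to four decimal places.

238.4156

set_geometry: r = 57 mm, L = 191 mm, e = 13 mm; θ ← 0°
rotate_crank_by(-26°): θ ← 0° -26° = -26°
crank pin P = (r cos θ, r sin θ) = (51.231261, -24.987155)
h = r sin θ − e = -24.987155 − 13 = -37.987155
x = r cos θ + √(L² − h²) = 51.231261 + √(36481.0 − 1443.0240) = 51.231261 + 187.184337 = 238.415598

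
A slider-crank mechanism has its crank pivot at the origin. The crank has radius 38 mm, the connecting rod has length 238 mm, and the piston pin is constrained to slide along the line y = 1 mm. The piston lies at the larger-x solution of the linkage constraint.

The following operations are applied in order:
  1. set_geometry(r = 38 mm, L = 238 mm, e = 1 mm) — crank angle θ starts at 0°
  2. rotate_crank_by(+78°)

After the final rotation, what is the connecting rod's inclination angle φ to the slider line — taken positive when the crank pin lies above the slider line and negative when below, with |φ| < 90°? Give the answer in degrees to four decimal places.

set_geometry: r = 38 mm, L = 238 mm, e = 1 mm; θ ← 0°
rotate_crank_by(+78°): θ ← 0° +78° = 78°
crank pin P = (r cos θ, r sin θ) = (7.900644, 37.169609)
h = r sin θ − e = 37.169609 − 1 = 36.169609
sin φ = h / L = 36.169609 / 238 = 0.15197315
φ = arcsin(0.15197315) = 8.741291°

8.7413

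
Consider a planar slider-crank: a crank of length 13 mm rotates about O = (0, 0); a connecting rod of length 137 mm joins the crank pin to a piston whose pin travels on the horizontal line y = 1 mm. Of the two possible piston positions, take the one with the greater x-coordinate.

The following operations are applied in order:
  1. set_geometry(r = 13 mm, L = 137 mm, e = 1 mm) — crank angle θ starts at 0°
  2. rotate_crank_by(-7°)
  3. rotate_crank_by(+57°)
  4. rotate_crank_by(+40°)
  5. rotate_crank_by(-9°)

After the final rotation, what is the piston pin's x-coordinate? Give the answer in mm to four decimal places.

set_geometry: r = 13 mm, L = 137 mm, e = 1 mm; θ ← 0°
rotate_crank_by(-7°): θ ← 0° -7° = -7°
rotate_crank_by(+57°): θ ← -7° +57° = 50°
rotate_crank_by(+40°): θ ← 50° +40° = 90°
rotate_crank_by(-9°): θ ← 90° -9° = 81°
crank pin P = (r cos θ, r sin θ) = (2.033648, 12.839948)
h = r sin θ − e = 12.839948 − 1 = 11.839948
x = r cos θ + √(L² − h²) = 2.033648 + √(18769.0 − 140.1844) = 2.033648 + 136.487419 = 138.521067

138.5211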